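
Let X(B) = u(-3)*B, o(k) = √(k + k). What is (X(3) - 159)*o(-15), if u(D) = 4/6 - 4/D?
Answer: -153*I*√30 ≈ -838.02*I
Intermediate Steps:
u(D) = ⅔ - 4/D (u(D) = 4*(⅙) - 4/D = ⅔ - 4/D)
o(k) = √2*√k (o(k) = √(2*k) = √2*√k)
X(B) = 2*B (X(B) = (⅔ - 4/(-3))*B = (⅔ - 4*(-⅓))*B = (⅔ + 4/3)*B = 2*B)
(X(3) - 159)*o(-15) = (2*3 - 159)*(√2*√(-15)) = (6 - 159)*(√2*(I*√15)) = -153*I*√30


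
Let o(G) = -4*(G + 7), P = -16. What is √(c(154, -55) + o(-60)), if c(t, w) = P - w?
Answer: √251 ≈ 15.843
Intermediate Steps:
o(G) = -28 - 4*G (o(G) = -4*(7 + G) = -28 - 4*G)
c(t, w) = -16 - w
√(c(154, -55) + o(-60)) = √((-16 - 1*(-55)) + (-28 - 4*(-60))) = √((-16 + 55) + (-28 + 240)) = √(39 + 212) = √251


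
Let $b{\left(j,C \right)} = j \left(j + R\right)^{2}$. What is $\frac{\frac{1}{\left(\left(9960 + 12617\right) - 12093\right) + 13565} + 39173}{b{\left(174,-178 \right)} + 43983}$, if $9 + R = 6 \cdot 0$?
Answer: $\frac{314023826}{38327155839} \approx 0.0081932$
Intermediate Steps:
$R = -9$ ($R = -9 + 6 \cdot 0 = -9 + 0 = -9$)
$b{\left(j,C \right)} = j \left(-9 + j\right)^{2}$ ($b{\left(j,C \right)} = j \left(j - 9\right)^{2} = j \left(-9 + j\right)^{2}$)
$\frac{\frac{1}{\left(\left(9960 + 12617\right) - 12093\right) + 13565} + 39173}{b{\left(174,-178 \right)} + 43983} = \frac{\frac{1}{\left(\left(9960 + 12617\right) - 12093\right) + 13565} + 39173}{174 \left(-9 + 174\right)^{2} + 43983} = \frac{\frac{1}{\left(22577 - 12093\right) + 13565} + 39173}{174 \cdot 165^{2} + 43983} = \frac{\frac{1}{10484 + 13565} + 39173}{174 \cdot 27225 + 43983} = \frac{\frac{1}{24049} + 39173}{4737150 + 43983} = \frac{\frac{1}{24049} + 39173}{4781133} = \frac{942071478}{24049} \cdot \frac{1}{4781133} = \frac{314023826}{38327155839}$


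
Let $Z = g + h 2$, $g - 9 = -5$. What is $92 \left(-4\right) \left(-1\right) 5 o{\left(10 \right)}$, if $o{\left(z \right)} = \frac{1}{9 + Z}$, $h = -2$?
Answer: $\frac{1840}{9} \approx 204.44$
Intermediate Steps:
$g = 4$ ($g = 9 - 5 = 4$)
$Z = 0$ ($Z = 4 - 4 = 0$)
$o{\left(z \right)} = \frac{1}{9}$ ($o{\left(z \right)} = \frac{1}{9 + 0} = \frac{1}{9}$)
$92 \left(-4\right) \left(-1\right) 5 o{\left(10 \right)} = 92 \left(-4\right) \left(-1\right) 5 \cdot \frac{1}{9} = 92 \cdot 4 \cdot 5 \cdot \frac{1}{9} = 92 \cdot 20 \cdot \frac{1}{9} = 1840 \cdot \frac{1}{9} = \frac{1840}{9}$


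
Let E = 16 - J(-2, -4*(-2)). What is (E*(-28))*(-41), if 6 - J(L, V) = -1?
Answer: 10332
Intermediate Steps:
J(L, V) = 7 (J(L, V) = 6 - 1*(-1) = 6 + 1 = 7)
E = 9 (E = 16 - 1*7 = 16 - 7 = 9)
(E*(-28))*(-41) = (9*(-28))*(-41) = -252*(-41) = 10332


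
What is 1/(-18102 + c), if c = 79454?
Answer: 1/61352 ≈ 1.6299e-5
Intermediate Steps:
1/(-18102 + c) = 1/(-18102 + 79454) = 1/61352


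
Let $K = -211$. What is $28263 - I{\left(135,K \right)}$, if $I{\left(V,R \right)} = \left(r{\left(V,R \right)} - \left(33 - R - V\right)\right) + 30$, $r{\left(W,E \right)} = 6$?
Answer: $28336$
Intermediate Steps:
$I{\left(V,R \right)} = 3 + R + V$ ($I{\left(V,R \right)} = \left(6 - \left(33 - R - V\right)\right) + 30 = \left(6 + \left(-33 + R + V\right)\right) + 30 = \left(-27 + R + V\right) + 30 = 3 + R + V$)
$28263 - I{\left(135,K \right)} = 28263 - \left(3 - 211 + 135\right) = 28263 - -73 = 28263 + 73 = 28336$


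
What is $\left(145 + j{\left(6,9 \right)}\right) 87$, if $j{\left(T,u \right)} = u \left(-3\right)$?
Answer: $10266$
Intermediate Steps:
$j{\left(T,u \right)} = - 3 u$
$\left(145 + j{\left(6,9 \right)}\right) 87 = \left(145 - 27\right) 87 = 118 \cdot 87 = 10266$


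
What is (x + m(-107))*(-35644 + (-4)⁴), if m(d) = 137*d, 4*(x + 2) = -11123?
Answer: 617228649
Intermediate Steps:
x = -11131/4 (x = -2 + (¼)*(-11123) = -2 - 11123/4 = -11131/4 ≈ -2782.8)
(x + m(-107))*(-35644 + (-4)⁴) = (-11131/4 + 137*(-107))*(-35644 + (-4)⁴) = (-11131/4 - 14659)*(-35644 + 256) = -69767/4*(-35388) = 617228649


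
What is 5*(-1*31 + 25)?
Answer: -30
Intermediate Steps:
5*(-1*31 + 25) = 5*(-31 + 25) = 5*(-6) = -30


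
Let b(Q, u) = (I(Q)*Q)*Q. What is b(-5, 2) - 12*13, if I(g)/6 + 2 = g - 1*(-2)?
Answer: -906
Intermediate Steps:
I(g) = 6*g (I(g) = -12 + 6*(g - 1*(-2)) = -12 + 6*(g + 2) = -12 + 6*(2 + g) = -12 + (12 + 6*g) = 6*g)
b(Q, u) = 6*Q³ (b(Q, u) = ((6*Q)*Q)*Q = (6*Q²)*Q = 6*Q³)
b(-5, 2) - 12*13 = 6*(-5)³ - 12*13 = 6*(-125) - 156 = -750 - 156 = -906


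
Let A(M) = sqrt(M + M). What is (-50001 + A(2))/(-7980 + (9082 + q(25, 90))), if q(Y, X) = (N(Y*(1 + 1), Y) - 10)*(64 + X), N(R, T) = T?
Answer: -49999/3412 ≈ -14.654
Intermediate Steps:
q(Y, X) = (-10 + Y)*(64 + X) (q(Y, X) = (Y - 10)*(64 + X) = (-10 + Y)*(64 + X))
A(M) = sqrt(2)*sqrt(M) (A(M) = sqrt(2*M) = sqrt(2)*sqrt(M))
(-50001 + A(2))/(-7980 + (9082 + q(25, 90))) = (-50001 + sqrt(2)*sqrt(2))/(-7980 + (9082 + (-640 - 10*90 + 64*25 + 90*25))) = (-50001 + 2)/(-7980 + (9082 + (-640 - 900 + 1600 + 2250))) = -49999/(-7980 + (9082 + 2310)) = -49999/(-7980 + 11392) = -49999/3412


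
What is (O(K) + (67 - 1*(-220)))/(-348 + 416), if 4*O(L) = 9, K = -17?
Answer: 1157/272 ≈ 4.2537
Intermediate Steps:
O(L) = 9/4 (O(L) = (¼)*9 = 9/4)
(O(K) + (67 - 1*(-220)))/(-348 + 416) = (9/4 + (67 - 1*(-220)))/(-348 + 416) = (9/4 + (67 + 220))/68 = (9/4 + 287)*(1/68) = (1157/4)*(1/68) = 1157/272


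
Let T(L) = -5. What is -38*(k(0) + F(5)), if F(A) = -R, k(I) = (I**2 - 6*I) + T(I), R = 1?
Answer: 228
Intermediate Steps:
k(I) = -5 + I**2 - 6*I (k(I) = (I**2 - 6*I) - 5 = -5 + I**2 - 6*I)
F(A) = -1 (F(A) = -1*1 = -1)
-38*(k(0) + F(5)) = -38*((-5 + 0**2 - 6*0) - 1) = -38*((-5 + 0 + 0) - 1) = -38*(-5 - 1) = -38*(-6) = 228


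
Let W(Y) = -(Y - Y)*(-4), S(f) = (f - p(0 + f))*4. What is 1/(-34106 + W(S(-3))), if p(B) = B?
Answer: -1/34106 ≈ -2.9320e-5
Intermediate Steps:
S(f) = 0 (S(f) = (f - (0 + f))*4 = (f - f)*4 = 0*4 = 0)
W(Y) = 0 (W(Y) = -1*0*(-4) = 0*(-4) = 0)
1/(-34106 + W(S(-3))) = 1/(-34106 + 0) = 1/(-34106) = -1/34106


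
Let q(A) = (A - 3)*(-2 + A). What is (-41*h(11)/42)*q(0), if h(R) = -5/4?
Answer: 205/28 ≈ 7.3214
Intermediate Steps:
h(R) = -5/4 (h(R) = -5*¼ = -5/4)
q(A) = (-3 + A)*(-2 + A)
(-41*h(11)/42)*q(0) = (-(-205)/(4*42))*(6 + 0² - 5*0) = (-(-205)/(4*42))*(6 + 0 + 0) = -41*(-5/168)*6 = (205/168)*6 = 205/28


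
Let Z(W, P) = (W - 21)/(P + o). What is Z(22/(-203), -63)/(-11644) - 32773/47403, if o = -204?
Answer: -6894594113689/9972270931644 ≈ -0.69138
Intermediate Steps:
Z(W, P) = (-21 + W)/(-204 + P) (Z(W, P) = (W - 21)/(P - 204) = (-21 + W)/(-204 + P))
Z(22/(-203), -63)/(-11644) - 32773/47403 = ((-21 + 22/(-203))/(-204 - 63))/(-11644) - 32773/47403 = ((-21 + 22*(-1/203))/(-267))*(-1/11644) - 32773*1/47403 = -(-21 - 22/203)/267*(-1/11644) - 32773/47403 = -1/267*(-4285/203)*(-1/11644) - 32773/47403 = (4285/54201)*(-1/11644) - 32773/47403 = -4285/631116444 - 32773/47403 = -6894594113689/9972270931644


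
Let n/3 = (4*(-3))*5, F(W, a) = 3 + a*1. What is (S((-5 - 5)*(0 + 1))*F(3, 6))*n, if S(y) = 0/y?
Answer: 0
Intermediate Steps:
F(W, a) = 3 + a
S(y) = 0
n = -180 (n = 3*((4*(-3))*5) = 3*(-12*5) = 3*(-60) = -180)
(S((-5 - 5)*(0 + 1))*F(3, 6))*n = (0*(3 + 6))*(-180) = (0*9)*(-180) = 0*(-180) = 0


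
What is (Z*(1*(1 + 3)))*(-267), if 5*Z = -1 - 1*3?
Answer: 4272/5 ≈ 854.40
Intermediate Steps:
Z = -⅘ (Z = (-1 - 1*3)/5 = (-1 - 3)/5 = (⅕)*(-4) = -⅘ ≈ -0.80000)
(Z*(1*(1 + 3)))*(-267) = -4*(1 + 3)/5*(-267) = -4*4/5*(-267) = -⅘*4*(-267) = -16/5*(-267) = 4272/5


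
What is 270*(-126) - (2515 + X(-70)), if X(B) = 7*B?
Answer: -36045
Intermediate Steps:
270*(-126) - (2515 + X(-70)) = 270*(-126) - (2515 + 7*(-70)) = -34020 - (2515 - 490) = -34020 - 1*2025 = -34020 - 2025 = -36045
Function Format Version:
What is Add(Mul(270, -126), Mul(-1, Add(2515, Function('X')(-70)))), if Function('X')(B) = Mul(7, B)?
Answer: -36045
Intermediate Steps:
Add(Mul(270, -126), Mul(-1, Add(2515, Function('X')(-70)))) = Add(Mul(270, -126), Mul(-1, Add(2515, Mul(7, -70)))) = Add(-34020, Mul(-1, Add(2515, -490))) = Add(-34020, Mul(-1, 2025)) = Add(-34020, -2025) = -36045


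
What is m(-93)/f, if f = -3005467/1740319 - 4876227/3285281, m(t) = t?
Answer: 531721635851427/18359994127640 ≈ 28.961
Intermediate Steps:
f = -18359994127640/5717436944639 (f = -3005467*1/1740319 - 4876227*1/3285281 = -3005467/1740319 - 4876227/3285281 = -18359994127640/5717436944639 ≈ -3.2112)
m(-93)/f = -93/(-18359994127640/5717436944639) = -93*(-5717436944639/18359994127640) = 531721635851427/18359994127640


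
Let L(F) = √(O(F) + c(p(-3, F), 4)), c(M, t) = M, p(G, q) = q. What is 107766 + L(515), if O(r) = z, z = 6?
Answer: 107766 + √521 ≈ 1.0779e+5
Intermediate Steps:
O(r) = 6
L(F) = √(6 + F)
107766 + L(515) = 107766 + √(6 + 515) = 107766 + √521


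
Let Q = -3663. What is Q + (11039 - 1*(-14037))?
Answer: 21413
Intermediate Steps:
Q + (11039 - 1*(-14037)) = -3663 + (11039 - 1*(-14037)) = -3663 + (11039 + 14037) = -3663 + 25076 = 21413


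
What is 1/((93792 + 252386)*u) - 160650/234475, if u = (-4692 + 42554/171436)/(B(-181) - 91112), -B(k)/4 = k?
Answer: -447282564831298538/652879543900679249 ≈ -0.68509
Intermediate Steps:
B(k) = -4*k
u = 402167579/7747878584 (u = (-4692 + 42554/171436)/(-4*(-181) - 91112) = (-4692 + 42554*(1/171436))/(724 - 91112) = (-4692 + 21277/85718)/(-90388) = -402167579/85718*(-1/90388) = 402167579/7747878584 ≈ 0.051907)
1/((93792 + 252386)*u) - 160650/234475 = 1/((93792 + 252386)*(402167579/7747878584)) - 160650/234475 = (7747878584/402167579)/346178 - 160650*1/234475 = (1/346178)*(7747878584/402167579) - 6426/9379 = 3873939292/69610784081531 - 6426/9379 = -447282564831298538/652879543900679249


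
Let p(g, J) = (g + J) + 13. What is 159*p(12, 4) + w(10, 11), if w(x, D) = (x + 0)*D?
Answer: 4721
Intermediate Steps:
p(g, J) = 13 + J + g (p(g, J) = (J + g) + 13 = 13 + J + g)
w(x, D) = D*x (w(x, D) = x*D = D*x)
159*p(12, 4) + w(10, 11) = 159*(13 + 4 + 12) + 11*10 = 159*29 + 110 = 4611 + 110 = 4721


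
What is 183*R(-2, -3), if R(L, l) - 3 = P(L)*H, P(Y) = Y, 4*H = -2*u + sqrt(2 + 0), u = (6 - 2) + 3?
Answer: 1830 - 183*sqrt(2)/2 ≈ 1700.6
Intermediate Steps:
u = 7 (u = 4 + 3 = 7)
H = -7/2 + sqrt(2)/4 (H = (-2*7 + sqrt(2 + 0))/4 = (-14 + sqrt(2))/4 = -7/2 + sqrt(2)/4 ≈ -3.1464)
R(L, l) = 3 + L*(-7/2 + sqrt(2)/4)
183*R(-2, -3) = 183*(3 - 1/4*(-2)*(14 - sqrt(2))) = 183*(3 + (7 - sqrt(2)/2)) = 183*(10 - sqrt(2)/2) = 1830 - 183*sqrt(2)/2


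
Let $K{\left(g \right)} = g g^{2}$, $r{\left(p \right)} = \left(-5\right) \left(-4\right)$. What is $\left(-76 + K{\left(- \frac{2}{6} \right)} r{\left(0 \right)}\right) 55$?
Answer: $- \frac{113960}{27} \approx -4220.7$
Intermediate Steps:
$r{\left(p \right)} = 20$
$K{\left(g \right)} = g^{3}$
$\left(-76 + K{\left(- \frac{2}{6} \right)} r{\left(0 \right)}\right) 55 = \left(-76 + \left(- \frac{2}{6}\right)^{3} \cdot 20\right) 55 = \left(-76 + \left(\left(-2\right) \frac{1}{6}\right)^{3} \cdot 20\right) 55 = \left(-76 + \left(- \frac{1}{3}\right)^{3} \cdot 20\right) 55 = \left(-76 - \frac{20}{27}\right) 55 = \left(- \frac{2072}{27}\right) 55 = - \frac{113960}{27}$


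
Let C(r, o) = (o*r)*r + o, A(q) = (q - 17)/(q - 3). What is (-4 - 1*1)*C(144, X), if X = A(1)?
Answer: -829480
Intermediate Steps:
A(q) = (-17 + q)/(-3 + q)
X = 8 (X = (-17 + 1)/(-3 + 1) = -16/(-2) = -½*(-16) = 8)
C(r, o) = o + o*r² (C(r, o) = o*r² + o = o + o*r²)
(-4 - 1*1)*C(144, X) = (-4 - 1*1)*(8*(1 + 144²)) = (-4 - 1)*(8*(1 + 20736)) = -40*20737 = -5*165896 = -829480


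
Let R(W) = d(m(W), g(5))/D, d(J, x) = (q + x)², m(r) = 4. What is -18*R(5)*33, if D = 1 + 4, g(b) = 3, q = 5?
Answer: -38016/5 ≈ -7603.2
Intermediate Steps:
D = 5
d(J, x) = (5 + x)²
R(W) = 64/5 (R(W) = (5 + 3)²/5 = 8²*(⅕) = 64*(⅕) = 64/5)
-18*R(5)*33 = -18*64/5*33 = -1152/5*33 = -38016/5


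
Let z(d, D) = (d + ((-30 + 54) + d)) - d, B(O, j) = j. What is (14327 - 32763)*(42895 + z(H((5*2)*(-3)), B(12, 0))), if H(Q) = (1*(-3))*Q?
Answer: -792913924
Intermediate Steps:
H(Q) = -3*Q
z(d, D) = 24 + d (z(d, D) = (d + (24 + d)) - d = (24 + 2*d) - d = 24 + d)
(14327 - 32763)*(42895 + z(H((5*2)*(-3)), B(12, 0))) = (14327 - 32763)*(42895 + (24 - 3*5*2*(-3))) = -18436*(42895 + (24 - 30*(-3))) = -18436*(42895 + (24 - 3*(-30))) = -18436*(42895 + (24 + 90)) = -18436*(42895 + 114) = -18436*43009 = -792913924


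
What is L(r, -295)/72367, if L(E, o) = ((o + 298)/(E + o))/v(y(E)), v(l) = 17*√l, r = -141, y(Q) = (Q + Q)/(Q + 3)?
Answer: -3*√1081/25210057588 ≈ -3.9126e-9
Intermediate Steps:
y(Q) = 2*Q/(3 + Q) (y(Q) = (2*Q)/(3 + Q) = 2*Q/(3 + Q))
L(E, o) = √2*(298 + o)/(34*√(E/(3 + E))*(E + o)) (L(E, o) = ((o + 298)/(E + o))/((17*√(2*E/(3 + E)))) = ((298 + o)/(E + o))/((17*(√2*√(E/(3 + E))))) = ((298 + o)/(E + o))/((17*√2*√(E/(3 + E)))) = ((298 + o)/(E + o))*(√2/(34*√(E/(3 + E)))) = √2*(298 + o)/(34*√(E/(3 + E))*(E + o)))
L(r, -295)/72367 = (√2*(298 - 295)/(34*√(-141/(3 - 141))*(-141 - 295)))/72367 = ((1/34)*√2*3/(√(-141/(-138))*(-436)))*(1/72367) = ((1/34)*√2*(-1/436)*3/√(-141*(-1/138)))*(1/72367) = ((1/34)*√2*(-1/436)*3/√(47/46))*(1/72367) = ((1/34)*√2*(√2162/47)*(-1/436)*3)*(1/72367) = -3*√1081/348364*(1/72367) = -3*√1081/25210057588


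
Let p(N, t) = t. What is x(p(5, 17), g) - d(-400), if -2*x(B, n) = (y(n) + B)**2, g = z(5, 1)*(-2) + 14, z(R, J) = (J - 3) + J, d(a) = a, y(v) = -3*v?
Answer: -161/2 ≈ -80.500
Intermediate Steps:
z(R, J) = -3 + 2*J (z(R, J) = (-3 + J) + J = -3 + 2*J)
g = 16 (g = (-3 + 2*1)*(-2) + 14 = (-3 + 2)*(-2) + 14 = -1*(-2) + 14 = 2 + 14 = 16)
x(B, n) = -(B - 3*n)**2/2 (x(B, n) = -(-3*n + B)**2/2 = -(B - 3*n)**2/2)
x(p(5, 17), g) - d(-400) = -(17 - 3*16)**2/2 - 1*(-400) = -(17 - 48)**2/2 + 400 = -1/2*(-31)**2 + 400 = -1/2*961 + 400 = -961/2 + 400 = -161/2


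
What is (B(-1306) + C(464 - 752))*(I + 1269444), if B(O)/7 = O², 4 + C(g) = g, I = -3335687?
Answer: -24669205775880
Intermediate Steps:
C(g) = -4 + g
B(O) = 7*O²
(B(-1306) + C(464 - 752))*(I + 1269444) = (7*(-1306)² + (-4 + (464 - 752)))*(-3335687 + 1269444) = (7*1705636 + (-4 - 288))*(-2066243) = (11939452 - 292)*(-2066243) = 11939160*(-2066243) = -24669205775880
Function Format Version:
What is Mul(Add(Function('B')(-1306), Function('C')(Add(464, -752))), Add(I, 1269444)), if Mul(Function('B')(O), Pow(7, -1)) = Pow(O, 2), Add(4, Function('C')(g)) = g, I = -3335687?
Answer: -24669205775880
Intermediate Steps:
Function('C')(g) = Add(-4, g)
Function('B')(O) = Mul(7, Pow(O, 2))
Mul(Add(Function('B')(-1306), Function('C')(Add(464, -752))), Add(I, 1269444)) = Mul(Add(Mul(7, Pow(-1306, 2)), Add(-4, Add(464, -752))), Add(-3335687, 1269444)) = Mul(Add(Mul(7, 1705636), Add(-4, -288)), -2066243) = Mul(Add(11939452, -292), -2066243) = Mul(11939160, -2066243) = -24669205775880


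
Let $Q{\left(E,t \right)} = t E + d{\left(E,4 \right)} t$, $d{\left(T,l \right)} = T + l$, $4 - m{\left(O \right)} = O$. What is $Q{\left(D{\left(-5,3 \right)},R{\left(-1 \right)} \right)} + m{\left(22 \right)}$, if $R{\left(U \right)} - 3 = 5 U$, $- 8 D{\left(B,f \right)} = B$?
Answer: $- \frac{57}{2} \approx -28.5$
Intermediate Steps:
$m{\left(O \right)} = 4 - O$
$D{\left(B,f \right)} = - \frac{B}{8}$
$R{\left(U \right)} = 3 + 5 U$
$Q{\left(E,t \right)} = E t + t \left(4 + E\right)$ ($Q{\left(E,t \right)} = t E + \left(E + 4\right) t = E t + \left(4 + E\right) t = E t + t \left(4 + E\right)$)
$Q{\left(D{\left(-5,3 \right)},R{\left(-1 \right)} \right)} + m{\left(22 \right)} = 2 \left(3 + 5 \left(-1\right)\right) \left(2 - - \frac{5}{8}\right) + \left(4 - 22\right) = 2 \left(3 - 5\right) \left(2 + \frac{5}{8}\right) + \left(4 - 22\right) = 2 \left(-2\right) \frac{21}{8} - 18 = - \frac{21}{2} - 18 = - \frac{57}{2}$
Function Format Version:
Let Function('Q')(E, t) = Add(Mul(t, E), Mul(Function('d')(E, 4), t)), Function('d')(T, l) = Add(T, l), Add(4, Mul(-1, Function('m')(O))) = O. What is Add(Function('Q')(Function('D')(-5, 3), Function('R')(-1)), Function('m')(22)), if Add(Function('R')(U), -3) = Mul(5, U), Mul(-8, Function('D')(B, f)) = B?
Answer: Rational(-57, 2) ≈ -28.500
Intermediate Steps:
Function('m')(O) = Add(4, Mul(-1, O))
Function('D')(B, f) = Mul(Rational(-1, 8), B)
Function('R')(U) = Add(3, Mul(5, U))
Function('Q')(E, t) = Add(Mul(E, t), Mul(t, Add(4, E))) (Function('Q')(E, t) = Add(Mul(t, E), Mul(Add(E, 4), t)) = Add(Mul(E, t), Mul(Add(4, E), t)) = Add(Mul(E, t), Mul(t, Add(4, E))))
Add(Function('Q')(Function('D')(-5, 3), Function('R')(-1)), Function('m')(22)) = Add(Mul(2, Add(3, Mul(5, -1)), Add(2, Mul(Rational(-1, 8), -5))), Add(4, Mul(-1, 22))) = Add(Mul(2, Add(3, -5), Add(2, Rational(5, 8))), Add(4, -22)) = Add(Mul(2, -2, Rational(21, 8)), -18) = Add(Rational(-21, 2), -18) = Rational(-57, 2)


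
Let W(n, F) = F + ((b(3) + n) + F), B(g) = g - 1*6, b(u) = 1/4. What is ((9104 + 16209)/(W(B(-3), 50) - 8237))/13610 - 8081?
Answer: -1791778483141/221727315 ≈ -8081.0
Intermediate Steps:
b(u) = ¼
B(g) = -6 + g (B(g) = g - 6 = -6 + g)
W(n, F) = ¼ + n + 2*F (W(n, F) = F + ((¼ + n) + F) = F + (¼ + F + n) = ¼ + n + 2*F)
((9104 + 16209)/(W(B(-3), 50) - 8237))/13610 - 8081 = ((9104 + 16209)/((¼ + (-6 - 3) + 2*50) - 8237))/13610 - 8081 = (25313/((¼ - 9 + 100) - 8237))*(1/13610) - 8081 = (25313/(365/4 - 8237))*(1/13610) - 8081 = (25313/(-32583/4))*(1/13610) - 8081 = (25313*(-4/32583))*(1/13610) - 8081 = -101252/32583*1/13610 - 8081 = -50626/221727315 - 8081 = -1791778483141/221727315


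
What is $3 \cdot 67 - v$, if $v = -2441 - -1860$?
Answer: $782$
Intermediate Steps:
$v = -581$ ($v = -2441 + 1860 = -581$)
$3 \cdot 67 - v = 3 \cdot 67 - -581 = 201 + 581 = 782$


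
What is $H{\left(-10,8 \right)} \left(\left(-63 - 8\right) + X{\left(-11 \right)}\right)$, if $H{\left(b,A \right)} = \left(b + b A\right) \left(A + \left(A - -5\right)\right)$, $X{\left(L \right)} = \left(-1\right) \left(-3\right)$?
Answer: $128520$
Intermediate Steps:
$X{\left(L \right)} = 3$
$H{\left(b,A \right)} = \left(5 + 2 A\right) \left(b + A b\right)$ ($H{\left(b,A \right)} = \left(b + A b\right) \left(A + \left(A + 5\right)\right) = \left(b + A b\right) \left(A + \left(5 + A\right)\right) = \left(b + A b\right) \left(5 + 2 A\right) = \left(5 + 2 A\right) \left(b + A b\right)$)
$H{\left(-10,8 \right)} \left(\left(-63 - 8\right) + X{\left(-11 \right)}\right) = - 10 \left(5 + 2 \cdot 8^{2} + 7 \cdot 8\right) \left(\left(-63 - 8\right) + 3\right) = - 10 \left(5 + 2 \cdot 64 + 56\right) \left(-71 + 3\right) = - 10 \left(5 + 128 + 56\right) \left(-68\right) = \left(-10\right) 189 \left(-68\right) = \left(-1890\right) \left(-68\right) = 128520$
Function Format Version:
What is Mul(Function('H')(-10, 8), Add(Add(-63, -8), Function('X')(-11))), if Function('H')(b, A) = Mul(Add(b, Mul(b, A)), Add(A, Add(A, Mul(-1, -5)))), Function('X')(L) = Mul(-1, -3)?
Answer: 128520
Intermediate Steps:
Function('X')(L) = 3
Function('H')(b, A) = Mul(Add(5, Mul(2, A)), Add(b, Mul(A, b))) (Function('H')(b, A) = Mul(Add(b, Mul(A, b)), Add(A, Add(A, 5))) = Mul(Add(b, Mul(A, b)), Add(A, Add(5, A))) = Mul(Add(b, Mul(A, b)), Add(5, Mul(2, A))) = Mul(Add(5, Mul(2, A)), Add(b, Mul(A, b))))
Mul(Function('H')(-10, 8), Add(Add(-63, -8), Function('X')(-11))) = Mul(Mul(-10, Add(5, Mul(2, Pow(8, 2)), Mul(7, 8))), Add(Add(-63, -8), 3)) = Mul(Mul(-10, Add(5, Mul(2, 64), 56)), Add(-71, 3)) = Mul(Mul(-10, Add(5, 128, 56)), -68) = Mul(Mul(-10, 189), -68) = Mul(-1890, -68) = 128520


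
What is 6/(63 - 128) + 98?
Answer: 6364/65 ≈ 97.908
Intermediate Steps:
6/(63 - 128) + 98 = 6/(-65) + 98 = -1/65*6 + 98 = -6/65 + 98 = 6364/65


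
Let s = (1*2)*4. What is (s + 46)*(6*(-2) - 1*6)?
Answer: -972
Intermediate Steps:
s = 8 (s = 2*4 = 8)
(s + 46)*(6*(-2) - 1*6) = (8 + 46)*(6*(-2) - 1*6) = 54*(-12 - 6) = 54*(-18) = -972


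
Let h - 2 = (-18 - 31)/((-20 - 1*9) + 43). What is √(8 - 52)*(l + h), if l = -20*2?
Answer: -83*I*√11 ≈ -275.28*I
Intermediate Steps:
h = -3/2 (h = 2 + (-18 - 31)/((-20 - 1*9) + 43) = 2 - 49/((-20 - 9) + 43) = 2 - 49/(-29 + 43) = 2 - 49/14 = 2 - 49*1/14 = 2 - 7/2 = -3/2 ≈ -1.5000)
l = -40
√(8 - 52)*(l + h) = √(8 - 52)*(-40 - 3/2) = √(-44)*(-83/2) = (2*I*√11)*(-83/2) = -83*I*√11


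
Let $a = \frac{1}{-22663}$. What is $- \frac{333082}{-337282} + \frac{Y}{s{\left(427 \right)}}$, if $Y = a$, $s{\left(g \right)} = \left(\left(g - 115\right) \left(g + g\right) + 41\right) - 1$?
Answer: $\frac{1005810637026663}{1018493414037704} \approx 0.98755$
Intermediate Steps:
$a = - \frac{1}{22663} \approx -4.4125 \cdot 10^{-5}$
$s{\left(g \right)} = 40 + 2 g \left(-115 + g\right)$ ($s{\left(g \right)} = \left(\left(-115 + g\right) 2 g + 41\right) - 1 = \left(2 g \left(-115 + g\right) + 41\right) - 1 = \left(41 + 2 g \left(-115 + g\right)\right) - 1 = 40 + 2 g \left(-115 + g\right)$)
$Y = - \frac{1}{22663} \approx -4.4125 \cdot 10^{-5}$
$- \frac{333082}{-337282} + \frac{Y}{s{\left(427 \right)}} = - \frac{333082}{-337282} - \frac{1}{22663 \left(40 - 98210 + 2 \cdot 427^{2}\right)} = \left(-333082\right) \left(- \frac{1}{337282}\right) - \frac{1}{22663 \left(40 - 98210 + 2 \cdot 182329\right)} = \frac{166541}{168641} - \frac{1}{22663 \left(40 - 98210 + 364658\right)} = \frac{166541}{168641} - \frac{1}{22663 \cdot 266488} = \frac{166541}{168641} - \frac{1}{6039417544} = \frac{1005810637026663}{1018493414037704}$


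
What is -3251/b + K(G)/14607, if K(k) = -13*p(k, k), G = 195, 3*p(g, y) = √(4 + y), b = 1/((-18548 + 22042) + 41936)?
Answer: -147692930 - 13*√199/43821 ≈ -1.4769e+8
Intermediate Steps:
b = 1/45430 (b = 1/(3494 + 41936) = 1/45430 ≈ 2.2012e-5)
p(g, y) = √(4 + y)/3
K(k) = -13*√(4 + k)/3
-3251/b + K(G)/14607 = -3251/1/45430 - 13*√(4 + 195)/3/14607 = -3251*45430 - 13*√199/3*(1/14607) = -147692930 - 13*√199/43821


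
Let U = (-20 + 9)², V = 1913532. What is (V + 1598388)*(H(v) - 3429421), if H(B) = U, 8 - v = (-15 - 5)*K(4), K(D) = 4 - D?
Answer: -12043427256000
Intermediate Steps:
U = 121 (U = (-11)² = 121)
v = 8 (v = 8 - (-15 - 5)*(4 - 1*4) = 8 - (-20)*(4 - 4) = 8 - (-20)*0 = 8 - 1*0 = 8 + 0 = 8)
H(B) = 121
(V + 1598388)*(H(v) - 3429421) = (1913532 + 1598388)*(121 - 3429421) = 3511920*(-3429300) = -12043427256000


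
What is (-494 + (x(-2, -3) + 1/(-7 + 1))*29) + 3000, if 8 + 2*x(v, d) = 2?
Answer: 14485/6 ≈ 2414.2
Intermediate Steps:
x(v, d) = -3 (x(v, d) = -4 + (½)*2 = -4 + 1 = -3)
(-494 + (x(-2, -3) + 1/(-7 + 1))*29) + 3000 = (-494 + (-3 + 1/(-7 + 1))*29) + 3000 = (-494 + (-3 + 1/(-6))*29) + 3000 = (-494 + (-3 - ⅙)*29) + 3000 = (-494 - 19/6*29) + 3000 = (-494 - 551/6) + 3000 = -3515/6 + 3000 = 14485/6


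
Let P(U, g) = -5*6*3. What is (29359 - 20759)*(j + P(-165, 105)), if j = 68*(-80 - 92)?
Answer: -101359600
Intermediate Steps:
P(U, g) = -90 (P(U, g) = -30*3 = -90)
j = -11696 (j = 68*(-172) = -11696)
(29359 - 20759)*(j + P(-165, 105)) = (29359 - 20759)*(-11696 - 90) = 8600*(-11786) = -101359600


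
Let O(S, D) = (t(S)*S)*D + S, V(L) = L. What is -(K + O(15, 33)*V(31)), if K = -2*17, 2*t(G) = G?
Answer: -231037/2 ≈ -1.1552e+5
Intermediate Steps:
t(G) = G/2
O(S, D) = S + D*S²/2 (O(S, D) = ((S/2)*S)*D + S = (S²/2)*D + S = D*S²/2 + S = S + D*S²/2)
K = -34
-(K + O(15, 33)*V(31)) = -(-34 + ((½)*15*(2 + 33*15))*31) = -(-34 + ((½)*15*(2 + 495))*31) = -(-34 + ((½)*15*497)*31) = -(-34 + (7455/2)*31) = -(-34 + 231105/2) = -1*231037/2 = -231037/2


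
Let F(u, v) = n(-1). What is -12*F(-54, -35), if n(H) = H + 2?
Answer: -12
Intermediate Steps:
n(H) = 2 + H
F(u, v) = 1 (F(u, v) = 2 - 1 = 1)
-12*F(-54, -35) = -12*1 = -12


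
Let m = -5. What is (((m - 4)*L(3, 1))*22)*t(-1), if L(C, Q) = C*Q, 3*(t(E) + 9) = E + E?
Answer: 5742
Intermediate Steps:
t(E) = -9 + 2*E/3 (t(E) = -9 + (E + E)/3 = -9 + (2*E)/3 = -9 + 2*E/3)
(((m - 4)*L(3, 1))*22)*t(-1) = (((-5 - 4)*(3*1))*22)*(-9 + (⅔)*(-1)) = (-9*3*22)*(-9 - ⅔) = -27*22*(-29/3) = -594*(-29/3) = 5742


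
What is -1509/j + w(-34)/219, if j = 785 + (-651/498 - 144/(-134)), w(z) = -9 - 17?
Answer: -3902431220/1911472077 ≈ -2.0416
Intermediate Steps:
w(z) = -26
j = 8728183/11122 (j = 785 + (-651*1/498 - 144*(-1/134)) = 785 + (-217/166 + 72/67) = 785 - 2587/11122 = 8728183/11122 ≈ 784.77)
-1509/j + w(-34)/219 = -1509/8728183/11122 - 26/219 = -1509*11122/8728183 - 26*1/219 = -16783098/8728183 - 26/219 = -3902431220/1911472077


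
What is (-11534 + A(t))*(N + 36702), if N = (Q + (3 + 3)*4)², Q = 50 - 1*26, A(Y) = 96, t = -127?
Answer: -446150628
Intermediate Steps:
Q = 24 (Q = 50 - 26 = 24)
N = 2304 (N = (24 + (3 + 3)*4)² = (24 + 6*4)² = (24 + 24)² = 48² = 2304)
(-11534 + A(t))*(N + 36702) = (-11534 + 96)*(2304 + 36702) = -11438*39006 = -446150628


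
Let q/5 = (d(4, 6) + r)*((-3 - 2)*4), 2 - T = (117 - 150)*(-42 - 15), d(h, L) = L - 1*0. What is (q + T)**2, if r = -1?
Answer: 5659641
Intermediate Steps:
d(h, L) = L (d(h, L) = L + 0 = L)
T = -1879 (T = 2 - (117 - 150)*(-42 - 15) = 2 - (-33)*(-57) = 2 - 1*1881 = 2 - 1881 = -1879)
q = -500 (q = 5*((6 - 1)*((-3 - 2)*4)) = 5*(5*(-5*4)) = 5*(5*(-20)) = 5*(-100) = -500)
(q + T)**2 = (-500 - 1879)**2 = (-2379)**2 = 5659641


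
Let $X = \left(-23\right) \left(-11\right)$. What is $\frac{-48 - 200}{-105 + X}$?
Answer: $- \frac{62}{37} \approx -1.6757$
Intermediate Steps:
$X = 253$
$\frac{-48 - 200}{-105 + X} = \frac{-48 - 200}{-105 + 253} = - \frac{248}{148} = \left(-248\right) \frac{1}{148} = - \frac{62}{37}$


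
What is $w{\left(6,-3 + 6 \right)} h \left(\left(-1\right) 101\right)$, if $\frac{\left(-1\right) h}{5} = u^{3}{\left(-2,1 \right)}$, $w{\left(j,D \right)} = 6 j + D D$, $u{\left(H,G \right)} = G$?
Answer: $22725$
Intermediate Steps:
$w{\left(j,D \right)} = D^{2} + 6 j$ ($w{\left(j,D \right)} = 6 j + D^{2} = D^{2} + 6 j$)
$h = -5$ ($h = - 5 \cdot 1^{3} = \left(-5\right) 1 = -5$)
$w{\left(6,-3 + 6 \right)} h \left(\left(-1\right) 101\right) = \left(\left(-3 + 6\right)^{2} + 6 \cdot 6\right) \left(-5\right) \left(\left(-1\right) 101\right) = \left(3^{2} + 36\right) \left(-5\right) \left(-101\right) = \left(9 + 36\right) \left(-5\right) \left(-101\right) = 45 \left(-5\right) \left(-101\right) = \left(-225\right) \left(-101\right) = 22725$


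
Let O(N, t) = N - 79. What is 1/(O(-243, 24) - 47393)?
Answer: -1/47715 ≈ -2.0958e-5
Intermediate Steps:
O(N, t) = -79 + N
1/(O(-243, 24) - 47393) = 1/((-79 - 243) - 47393) = 1/(-322 - 47393) = 1/(-47715) = -1/47715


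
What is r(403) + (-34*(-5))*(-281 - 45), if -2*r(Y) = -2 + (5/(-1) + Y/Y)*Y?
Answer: -54613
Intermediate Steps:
r(Y) = 1 + 2*Y (r(Y) = -(-2 + (5/(-1) + Y/Y)*Y)/2 = -(-2 + (5*(-1) + 1)*Y)/2 = -(-2 + (-5 + 1)*Y)/2 = -(-2 - 4*Y)/2 = 1 + 2*Y)
r(403) + (-34*(-5))*(-281 - 45) = (1 + 2*403) + (-34*(-5))*(-281 - 45) = (1 + 806) + 170*(-326) = 807 - 55420 = -54613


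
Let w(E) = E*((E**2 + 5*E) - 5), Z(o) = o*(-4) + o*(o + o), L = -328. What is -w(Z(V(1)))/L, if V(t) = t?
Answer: 11/164 ≈ 0.067073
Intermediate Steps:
Z(o) = -4*o + 2*o**2 (Z(o) = -4*o + o*(2*o) = -4*o + 2*o**2)
w(E) = E*(-5 + E**2 + 5*E)
-w(Z(V(1)))/L = -(2*1*(-2 + 1))*(-5 + (2*1*(-2 + 1))**2 + 5*(2*1*(-2 + 1)))/(-328) = -(2*1*(-1))*(-5 + (2*1*(-1))**2 + 5*(2*1*(-1)))*(-1)/328 = -(-2*(-5 + (-2)**2 + 5*(-2)))*(-1)/328 = -(-2*(-5 + 4 - 10))*(-1)/328 = -(-2*(-11))*(-1)/328 = -22*(-1)/328 = -1*(-11/164) = 11/164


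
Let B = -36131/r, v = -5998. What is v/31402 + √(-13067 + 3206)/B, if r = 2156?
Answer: -2999/15701 - 2156*I*√9861/36131 ≈ -0.19101 - 5.9256*I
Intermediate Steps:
B = -36131/2156 ≈ -16.758
v/31402 + √(-13067 + 3206)/B = -5998/31402 + √(-13067 + 3206)/(-36131/2156) = -5998*1/31402 + √(-9861)*(-2156/36131) = -2999/15701 + (I*√9861)*(-2156/36131) = -2999/15701 - 2156*I*√9861/36131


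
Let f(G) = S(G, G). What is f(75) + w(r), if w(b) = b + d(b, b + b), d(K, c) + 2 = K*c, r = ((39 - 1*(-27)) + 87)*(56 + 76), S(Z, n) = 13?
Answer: 815777039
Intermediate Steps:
f(G) = 13
r = 20196 (r = ((39 + 27) + 87)*132 = (66 + 87)*132 = 153*132 = 20196)
d(K, c) = -2 + K*c
w(b) = -2 + b + 2*b**2 (w(b) = b + (-2 + b*(b + b)) = b + (-2 + b*(2*b)) = b + (-2 + 2*b**2) = -2 + b + 2*b**2)
f(75) + w(r) = 13 + (-2 + 20196 + 2*20196**2) = 13 + (-2 + 20196 + 2*407878416) = 13 + (-2 + 20196 + 815756832) = 13 + 815777026 = 815777039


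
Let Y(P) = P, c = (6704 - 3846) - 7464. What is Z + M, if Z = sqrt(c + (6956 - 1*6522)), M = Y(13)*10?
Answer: 130 + 2*I*sqrt(1043) ≈ 130.0 + 64.591*I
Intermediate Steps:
c = -4606 (c = 2858 - 7464 = -4606)
M = 130 (M = 13*10 = 130)
Z = 2*I*sqrt(1043) (Z = sqrt(-4606 + (6956 - 1*6522)) = sqrt(-4606 + (6956 - 6522)) = sqrt(-4606 + 434) = sqrt(-4172) = 2*I*sqrt(1043) ≈ 64.591*I)
Z + M = 2*I*sqrt(1043) + 130 = 130 + 2*I*sqrt(1043)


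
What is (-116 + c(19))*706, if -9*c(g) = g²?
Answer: -991930/9 ≈ -1.1021e+5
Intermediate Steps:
c(g) = -g²/9
(-116 + c(19))*706 = (-116 - ⅑*19²)*706 = (-116 - ⅑*361)*706 = (-116 - 361/9)*706 = -1405/9*706 = -991930/9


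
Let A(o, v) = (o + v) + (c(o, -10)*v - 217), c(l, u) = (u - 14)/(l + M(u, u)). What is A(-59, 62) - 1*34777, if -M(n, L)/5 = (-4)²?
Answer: -4862261/139 ≈ -34980.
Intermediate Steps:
M(n, L) = -80 (M(n, L) = -5*(-4)² = -5*16 = -80)
c(l, u) = (-14 + u)/(-80 + l) (c(l, u) = (u - 14)/(l - 80) = (-14 + u)/(-80 + l))
A(o, v) = -217 + o + v - 24*v/(-80 + o) (A(o, v) = (o + v) + (((-14 - 10)/(-80 + o))*v - 217) = (o + v) + ((-24/(-80 + o))*v - 217) = (o + v) + (-24*v/(-80 + o) - 217) = (o + v) + (-217 - 24*v/(-80 + o)) = -217 + o + v - 24*v/(-80 + o))
A(-59, 62) - 1*34777 = (-24*62 + (-80 - 59)*(-217 - 59 + 62))/(-80 - 59) - 1*34777 = (-1488 - 139*(-214))/(-139) - 34777 = -(-1488 + 29746)/139 - 34777 = -1/139*28258 - 34777 = -28258/139 - 34777 = -4862261/139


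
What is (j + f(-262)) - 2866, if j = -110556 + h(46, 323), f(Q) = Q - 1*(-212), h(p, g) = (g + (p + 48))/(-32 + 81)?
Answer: -5559711/49 ≈ -1.1346e+5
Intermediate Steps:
h(p, g) = 48/49 + g/49 + p/49 (h(p, g) = (g + (48 + p))/49 = (48 + g + p)*(1/49) = 48/49 + g/49 + p/49)
f(Q) = 212 + Q (f(Q) = Q + 212 = 212 + Q)
j = -5416827/49 (j = -110556 + (48/49 + (1/49)*323 + (1/49)*46) = -110556 + (48/49 + 323/49 + 46/49) = -110556 + 417/49 = -5416827/49 ≈ -1.1055e+5)
(j + f(-262)) - 2866 = (-5416827/49 + (212 - 262)) - 2866 = (-5416827/49 - 50) - 2866 = -5419277/49 - 2866 = -5559711/49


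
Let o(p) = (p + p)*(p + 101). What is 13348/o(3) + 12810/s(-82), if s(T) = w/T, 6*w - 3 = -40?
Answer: 983316589/5772 ≈ 1.7036e+5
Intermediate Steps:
w = -37/6 (w = 1/2 + (1/6)*(-40) = 1/2 - 20/3 = -37/6 ≈ -6.1667)
o(p) = 2*p*(101 + p) (o(p) = (2*p)*(101 + p) = 2*p*(101 + p))
s(T) = -37/(6*T)
13348/o(3) + 12810/s(-82) = 13348/((2*3*(101 + 3))) + 12810/((-37/6/(-82))) = 13348/((2*3*104)) + 12810/((-37/6*(-1/82))) = 13348/624 + 12810/(37/492) = 13348*(1/624) + 12810*(492/37) = 3337/156 + 6302520/37 = 983316589/5772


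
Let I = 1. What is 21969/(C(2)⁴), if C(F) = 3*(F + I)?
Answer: 2441/729 ≈ 3.3484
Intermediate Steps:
C(F) = 3 + 3*F (C(F) = 3*(F + 1) = 3*(1 + F) = 3 + 3*F)
21969/(C(2)⁴) = 21969/((3 + 3*2)⁴) = 21969/((3 + 6)⁴) = 21969/(9⁴) = 21969/6561 = 21969*(1/6561) = 2441/729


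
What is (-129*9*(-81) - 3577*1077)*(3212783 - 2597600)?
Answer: -2312096405004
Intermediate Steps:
(-129*9*(-81) - 3577*1077)*(3212783 - 2597600) = (-1161*(-81) - 3852429)*615183 = (94041 - 3852429)*615183 = -3758388*615183 = -2312096405004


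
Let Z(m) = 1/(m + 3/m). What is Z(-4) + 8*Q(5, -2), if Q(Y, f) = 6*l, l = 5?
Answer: 4556/19 ≈ 239.79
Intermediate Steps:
Q(Y, f) = 30 (Q(Y, f) = 6*5 = 30)
Z(-4) + 8*Q(5, -2) = -4/(3 + (-4)²) + 8*30 = -4/(3 + 16) + 240 = -4/19 + 240 = 4556/19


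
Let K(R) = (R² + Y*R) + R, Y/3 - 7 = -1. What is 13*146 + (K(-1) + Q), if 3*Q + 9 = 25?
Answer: 5656/3 ≈ 1885.3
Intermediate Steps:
Y = 18 (Y = 21 + 3*(-1) = 21 - 3 = 18)
Q = 16/3 (Q = -3 + (⅓)*25 = -3 + 25/3 = 16/3 ≈ 5.3333)
K(R) = R² + 19*R (K(R) = (R² + 18*R) + R = R² + 19*R)
13*146 + (K(-1) + Q) = 13*146 + (-(19 - 1) + 16/3) = 1898 + (-1*18 + 16/3) = 1898 + (-18 + 16/3) = 1898 - 38/3 = 5656/3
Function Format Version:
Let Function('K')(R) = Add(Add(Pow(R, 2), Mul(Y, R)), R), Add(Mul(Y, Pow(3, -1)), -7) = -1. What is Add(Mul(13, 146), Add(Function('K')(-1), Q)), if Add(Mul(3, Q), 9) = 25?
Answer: Rational(5656, 3) ≈ 1885.3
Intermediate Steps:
Y = 18 (Y = Add(21, Mul(3, -1)) = Add(21, -3) = 18)
Q = Rational(16, 3) (Q = Add(-3, Mul(Rational(1, 3), 25)) = Add(-3, Rational(25, 3)) = Rational(16, 3) ≈ 5.3333)
Function('K')(R) = Add(Pow(R, 2), Mul(19, R)) (Function('K')(R) = Add(Add(Pow(R, 2), Mul(18, R)), R) = Add(Pow(R, 2), Mul(19, R)))
Add(Mul(13, 146), Add(Function('K')(-1), Q)) = Add(Mul(13, 146), Add(Mul(-1, Add(19, -1)), Rational(16, 3))) = Add(1898, Add(Mul(-1, 18), Rational(16, 3))) = Add(1898, Add(-18, Rational(16, 3))) = Add(1898, Rational(-38, 3)) = Rational(5656, 3)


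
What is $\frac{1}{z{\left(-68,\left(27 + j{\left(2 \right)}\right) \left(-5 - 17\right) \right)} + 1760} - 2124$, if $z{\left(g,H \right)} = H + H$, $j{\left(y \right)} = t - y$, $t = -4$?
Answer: $- \frac{1775663}{836} \approx -2124.0$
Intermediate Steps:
$j{\left(y \right)} = -4 - y$
$z{\left(g,H \right)} = 2 H$
$\frac{1}{z{\left(-68,\left(27 + j{\left(2 \right)}\right) \left(-5 - 17\right) \right)} + 1760} - 2124 = \frac{1}{2 \left(27 - 6\right) \left(-5 - 17\right) + 1760} - 2124 = \frac{1}{2 \left(27 - 6\right) \left(-22\right) + 1760} - 2124 = \frac{1}{2 \cdot 21 \left(-22\right) + 1760} - 2124 = \frac{1}{2 \left(-462\right) + 1760} - 2124 = \frac{1}{-924 + 1760} - 2124 = \frac{1}{836} - 2124 = - \frac{1775663}{836}$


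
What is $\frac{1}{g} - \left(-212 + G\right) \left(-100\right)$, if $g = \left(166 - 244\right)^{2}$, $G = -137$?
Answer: $- \frac{212331599}{6084} \approx -34900.0$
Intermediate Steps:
$g = 6084$ ($g = \left(-78\right)^{2} = 6084$)
$\frac{1}{g} - \left(-212 + G\right) \left(-100\right) = \frac{1}{6084} - \left(-212 - 137\right) \left(-100\right) = \frac{1}{6084} - \left(-349\right) \left(-100\right) = \frac{1}{6084} - 34900 = - \frac{212331599}{6084}$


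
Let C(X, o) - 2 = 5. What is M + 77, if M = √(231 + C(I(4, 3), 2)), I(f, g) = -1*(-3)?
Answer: 77 + √238 ≈ 92.427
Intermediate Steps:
I(f, g) = 3
C(X, o) = 7 (C(X, o) = 2 + 5 = 7)
M = √238 (M = √(231 + 7) = √238 ≈ 15.427)
M + 77 = √238 + 77 = 77 + √238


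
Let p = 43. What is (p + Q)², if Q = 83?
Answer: 15876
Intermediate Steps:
(p + Q)² = (43 + 83)² = 126² = 15876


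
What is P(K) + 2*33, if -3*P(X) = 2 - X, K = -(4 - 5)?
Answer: 197/3 ≈ 65.667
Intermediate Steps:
K = 1 (K = -1*(-1) = 1)
P(X) = -⅔ + X/3 (P(X) = -(2 - X)/3 = -⅔ + X/3)
P(K) + 2*33 = (-⅔ + (⅓)*1) + 2*33 = (-⅔ + ⅓) + 66 = -⅓ + 66 = 197/3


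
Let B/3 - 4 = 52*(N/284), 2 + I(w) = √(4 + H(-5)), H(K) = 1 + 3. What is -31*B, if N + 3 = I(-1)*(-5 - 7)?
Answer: -51801/71 + 29016*√2/71 ≈ -151.64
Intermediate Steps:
H(K) = 4
I(w) = -2 + 2*√2 (I(w) = -2 + √(4 + 4) = -2 + √8 = -2 + 2*√2)
N = 21 - 24*√2 (N = -3 + (-2 + 2*√2)*(-5 - 7) = -3 + (-2 + 2*√2)*(-12) = -3 + (24 - 24*√2) = 21 - 24*√2 ≈ -12.941)
B = 1671/71 - 936*√2/71 (B = 12 + 3*(52*((21 - 24*√2)/284)) = 12 + 3*(52*((21 - 24*√2)*(1/284))) = 12 + 3*(52*(21/284 - 6*√2/71)) = 12 + 3*(273/71 - 312*√2/71) = 12 + (819/71 - 936*√2/71) = 1671/71 - 936*√2/71 ≈ 4.8915)
-31*B = -31*(1671/71 - 936*√2/71) = -51801/71 + 29016*√2/71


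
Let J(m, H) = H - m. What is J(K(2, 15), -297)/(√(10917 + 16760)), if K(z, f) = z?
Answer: -23*√27677/2129 ≈ -1.7973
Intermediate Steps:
J(K(2, 15), -297)/(√(10917 + 16760)) = (-297 - 1*2)/(√(10917 + 16760)) = (-297 - 2)/(√27677) = -23*√27677/2129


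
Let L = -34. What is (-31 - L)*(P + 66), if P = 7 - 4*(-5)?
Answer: 279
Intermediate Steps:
P = 27 (P = 7 + 20 = 27)
(-31 - L)*(P + 66) = (-31 - 1*(-34))*(27 + 66) = (-31 + 34)*93 = 3*93 = 279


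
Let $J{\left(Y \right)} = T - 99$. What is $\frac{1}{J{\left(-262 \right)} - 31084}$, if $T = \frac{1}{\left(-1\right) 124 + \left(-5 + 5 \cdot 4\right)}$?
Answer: $- \frac{109}{3398948} \approx -3.2069 \cdot 10^{-5}$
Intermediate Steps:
$T = - \frac{1}{109}$ ($T = \frac{1}{-124 + \left(-5 + 20\right)} = \frac{1}{-124 + 15} = \frac{1}{-109} = - \frac{1}{109} \approx -0.0091743$)
$J{\left(Y \right)} = - \frac{10792}{109}$ ($J{\left(Y \right)} = - \frac{1}{109} - 99 = - \frac{10792}{109}$)
$\frac{1}{J{\left(-262 \right)} - 31084} = \frac{1}{- \frac{10792}{109} - 31084} = \frac{1}{- \frac{3398948}{109}} = - \frac{109}{3398948}$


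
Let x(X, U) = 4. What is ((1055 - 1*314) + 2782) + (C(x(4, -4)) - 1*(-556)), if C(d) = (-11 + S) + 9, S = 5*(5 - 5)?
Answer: 4077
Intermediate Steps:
S = 0 (S = 5*0 = 0)
C(d) = -2 (C(d) = (-11 + 0) + 9 = -11 + 9 = -2)
((1055 - 1*314) + 2782) + (C(x(4, -4)) - 1*(-556)) = ((1055 - 1*314) + 2782) + (-2 - 1*(-556)) = ((1055 - 314) + 2782) + (-2 + 556) = (741 + 2782) + 554 = 3523 + 554 = 4077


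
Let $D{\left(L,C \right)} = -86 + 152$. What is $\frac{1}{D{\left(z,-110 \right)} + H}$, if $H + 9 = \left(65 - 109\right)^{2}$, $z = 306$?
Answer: $\frac{1}{1993} \approx 0.00050176$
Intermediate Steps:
$D{\left(L,C \right)} = 66$
$H = 1927$ ($H = -9 + \left(65 - 109\right)^{2} = -9 + \left(-44\right)^{2} = -9 + 1936 = 1927$)
$\frac{1}{D{\left(z,-110 \right)} + H} = \frac{1}{66 + 1927} = \frac{1}{1993}$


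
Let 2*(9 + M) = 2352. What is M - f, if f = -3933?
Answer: 5100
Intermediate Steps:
M = 1167 (M = -9 + (½)*2352 = -9 + 1176 = 1167)
M - f = 1167 - 1*(-3933) = 1167 + 3933 = 5100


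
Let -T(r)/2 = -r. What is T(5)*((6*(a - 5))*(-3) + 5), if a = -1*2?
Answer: 1310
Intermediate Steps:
a = -2
T(r) = 2*r (T(r) = -(-2)*r = 2*r)
T(5)*((6*(a - 5))*(-3) + 5) = (2*5)*((6*(-2 - 5))*(-3) + 5) = 10*((6*(-7))*(-3) + 5) = 10*(-42*(-3) + 5) = 10*(126 + 5) = 10*131 = 1310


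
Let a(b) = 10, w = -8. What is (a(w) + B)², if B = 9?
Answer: 361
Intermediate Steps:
(a(w) + B)² = (10 + 9)² = 19² = 361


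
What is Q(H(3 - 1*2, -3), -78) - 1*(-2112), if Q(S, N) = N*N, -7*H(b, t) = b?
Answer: 8196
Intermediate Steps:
H(b, t) = -b/7
Q(S, N) = N²
Q(H(3 - 1*2, -3), -78) - 1*(-2112) = (-78)² - 1*(-2112) = 6084 + 2112 = 8196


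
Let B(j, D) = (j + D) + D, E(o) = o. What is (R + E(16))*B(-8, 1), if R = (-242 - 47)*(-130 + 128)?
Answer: -3564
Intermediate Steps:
R = 578 (R = -289*(-2) = 578)
B(j, D) = j + 2*D (B(j, D) = (D + j) + D = j + 2*D)
(R + E(16))*B(-8, 1) = (578 + 16)*(-8 + 2*1) = 594*(-8 + 2) = 594*(-6) = -3564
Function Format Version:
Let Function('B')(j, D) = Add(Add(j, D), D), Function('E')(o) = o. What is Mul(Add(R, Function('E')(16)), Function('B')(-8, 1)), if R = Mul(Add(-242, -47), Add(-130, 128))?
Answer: -3564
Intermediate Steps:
R = 578 (R = Mul(-289, -2) = 578)
Function('B')(j, D) = Add(j, Mul(2, D)) (Function('B')(j, D) = Add(Add(D, j), D) = Add(j, Mul(2, D)))
Mul(Add(R, Function('E')(16)), Function('B')(-8, 1)) = Mul(Add(578, 16), Add(-8, Mul(2, 1))) = Mul(594, Add(-8, 2)) = Mul(594, -6) = -3564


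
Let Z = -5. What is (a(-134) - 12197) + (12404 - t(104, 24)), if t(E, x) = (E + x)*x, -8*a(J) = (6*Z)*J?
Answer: -6735/2 ≈ -3367.5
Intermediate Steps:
a(J) = 15*J/4 (a(J) = -6*(-5)*J/8 = -(-15)*J/4 = 15*J/4)
t(E, x) = x*(E + x)
(a(-134) - 12197) + (12404 - t(104, 24)) = ((15/4)*(-134) - 12197) + (12404 - 24*(104 + 24)) = (-1005/2 - 12197) + (12404 - 24*128) = -25399/2 + (12404 - 1*3072) = -25399/2 + (12404 - 3072) = -25399/2 + 9332 = -6735/2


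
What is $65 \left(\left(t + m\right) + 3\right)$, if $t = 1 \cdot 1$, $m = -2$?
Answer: $130$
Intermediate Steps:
$t = 1$
$65 \left(\left(t + m\right) + 3\right) = 65 \left(\left(1 - 2\right) + 3\right) = 65 \left(-1 + 3\right) = 65 \cdot 2 = 130$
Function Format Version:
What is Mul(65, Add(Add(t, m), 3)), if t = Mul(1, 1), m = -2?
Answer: 130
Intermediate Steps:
t = 1
Mul(65, Add(Add(t, m), 3)) = Mul(65, Add(Add(1, -2), 3)) = Mul(65, Add(-1, 3)) = Mul(65, 2) = 130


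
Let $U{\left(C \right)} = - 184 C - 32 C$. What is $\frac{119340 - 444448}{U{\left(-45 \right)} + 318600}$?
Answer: $- \frac{81277}{82080} \approx -0.99022$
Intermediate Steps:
$U{\left(C \right)} = - 216 C$
$\frac{119340 - 444448}{U{\left(-45 \right)} + 318600} = \frac{119340 - 444448}{\left(-216\right) \left(-45\right) + 318600} = \frac{119340 - 444448}{9720 + 318600} = - \frac{325108}{328320} = \left(-325108\right) \frac{1}{328320} = - \frac{81277}{82080}$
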